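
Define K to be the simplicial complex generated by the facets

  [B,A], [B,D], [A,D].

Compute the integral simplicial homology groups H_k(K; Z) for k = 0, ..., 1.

H_0 = Z,  H_1 = Z.

Order the vertices as A < B < D. Listing each simplex with vertices in this order, K has dimension 1 with simplices:

  0-simplices (3): A, B, D
  1-simplices (3): AB, AD, BD

giving chain groups C_0 ≅ Z^3, C_1 ≅ Z^3.

Boundary ∂_1: C_1 → C_0 sends each edge [p,q] (with p < q) to q − p.
The resulting 3×3 matrix has rank 2, and its Smith normal form has invariant factors (1,1).

Now H_k = ker ∂_k / im ∂_{k+1}, so:

  H_0: rank C_0 − rank ∂_1 = 3 − 2 = 1, and the invariant factors of ∂_1 are all 1, so H_0 = Z.
  H_1: rank ker ∂_1 − rank ∂_2 = (3 − 2) − 0 = 1, and there is no ∂_2, so H_1 = Z.

(K is a triangulation of the circle S^1.)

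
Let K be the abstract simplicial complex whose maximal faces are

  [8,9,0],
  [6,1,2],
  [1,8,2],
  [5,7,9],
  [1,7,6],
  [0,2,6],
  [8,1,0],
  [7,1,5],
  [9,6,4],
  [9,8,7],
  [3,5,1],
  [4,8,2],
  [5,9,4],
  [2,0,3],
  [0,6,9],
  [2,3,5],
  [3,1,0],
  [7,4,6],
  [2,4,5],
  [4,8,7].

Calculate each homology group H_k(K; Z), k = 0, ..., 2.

Order the vertices as 0 < 1 < 2 < 3 < 4 < 5 < 6 < 7 < 8 < 9. Listing each simplex with vertices in this order, K has dimension 2 with simplices:

  0-simplices (10): [0], [1], [2], [3], [4], [5], [6], [7], [8], [9]
  1-simplices (30): (30 of them)
  2-simplices (20): (20 of them)

so the chain groups are C_0 ≅ Z^10, C_1 ≅ Z^30, C_2 ≅ Z^20.

Boundary ∂_1: C_1 → C_0 maps an edge to its endpoints' difference, ∂[p,q] = q − p. For instance
  ∂[1,3] = [3] − [1].
The 10×30 boundary matrix has rank 9 and Smith normal form diag(1,1,1,1,1,1,1,1,1).

The boundary map ∂_2: C_2 → C_1 maps a triangle to the signed sum of its edges. For instance
  ∂[0,2,6] = [2,6] − [0,6] + [0,2],
  ∂[0,6,9] = [6,9] − [0,9] + [0,6].
The resulting 30×20 matrix has rank 20, and its Smith normal form has invariant factors (1,1,1,1,1,1,1,1,1,1,1,1,1,1,1,1,1,1,1,2).

Now H_k = ker ∂_k / im ∂_{k+1}, so:

  H_0: rank C_0 − rank ∂_1 = 10 − 9 = 1, and the invariant factors of ∂_1 are all 1, so H_0 = Z.
  H_1: rank ker ∂_1 − rank ∂_2 = (30 − 9) − 20 = 1, and ∂_2 has invariant factor 2 > 1, so H_1 = Z ⊕ Z/2Z.
  H_2: rank ker ∂_2 − rank ∂_3 = (20 − 20) − 0 = 0, and there is no ∂_3, so H_2 = 0.

As a check, the Euler characteristic is 10 − 30 + 20 = 0, which agrees with 1 − 1 + 0 = 0.

H_0 ≅ Z,  H_1 ≅ Z ⊕ Z/2Z,  H_2 = 0.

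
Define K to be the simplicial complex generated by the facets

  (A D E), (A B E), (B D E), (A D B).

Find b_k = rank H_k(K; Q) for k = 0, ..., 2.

b_0 = 1, b_1 = 0, b_2 = 1.

Take the total order A < B < D < E on the vertex set. Then K (dimension 2) consists of the simplices:

  0-simplices (4): A, B, D, E
  1-simplices (6): AB, AD, AE, BD, BE, DE
  2-simplices (4): ABD, ABE, ADE, BDE

Hence C_0 ≅ Z^4, C_1 ≅ Z^6, C_2 ≅ Z^4.

∂_1: C_1 → C_0 maps an edge to its endpoints' difference, ∂[p,q] = q − p.
The 4×6 boundary matrix has rank 3 and Smith normal form diag(1,1,1).

The boundary map ∂_2: C_2 → C_1 sends each 2-simplex [p,q,r] to [q,r] − [p,r] + [p,q]. For instance
  ∂ABD = BD − AD + AB,
  ∂ABE = BE − AE + AB.
This gives a 6×4 integer matrix of rank 3; reducing to Smith normal form yields diagonal entries (1,1,1).

From H_k ≅ ker(∂_k) / im(∂_{k+1}) we obtain:

  H_0: rank C_0 − rank ∂_1 = 4 − 3 = 1, and the invariant factors of ∂_1 are all 1, so H_0 = Z.
  H_1: rank ker ∂_1 − rank ∂_2 = (6 − 3) − 3 = 0, and the invariant factors of ∂_2 are all 1, so H_1 = 0.
  H_2: rank ker ∂_2 − rank ∂_3 = (4 − 3) − 0 = 1, and there is no ∂_3, so H_2 = Z.

(K is a triangulation of the 2-sphere S^2.)

Hence the Betti numbers are b_0 = 1, b_1 = 0, b_2 = 1.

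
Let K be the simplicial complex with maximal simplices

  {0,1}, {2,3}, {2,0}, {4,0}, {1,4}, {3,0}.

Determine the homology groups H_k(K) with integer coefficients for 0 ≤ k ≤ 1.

H_0 ≅ Z,  H_1 ≅ Z^2.

Take the total order 0 < 1 < 2 < 3 < 4 on the vertex set. Then K (dimension 1) consists of the simplices:

  0-simplices (5): [0], [1], [2], [3], [4]
  1-simplices (6): [0,1], [0,2], [0,3], [0,4], [1,4], [2,3]

Hence C_0 ≅ Z^5, C_1 ≅ Z^6.

Boundary ∂_1: C_1 → C_0 sends each edge [p,q] (with p < q) to q − p.
This gives a 5×6 integer matrix of rank 4; reducing to Smith normal form yields diagonal entries (1,1,1,1).

Reading off H_k = ker ∂_k / im ∂_{k+1}:

  H_0: rank C_0 − rank ∂_1 = 5 − 4 = 1, and the invariant factors of ∂_1 are all 1, so H_0 = Z.
  H_1: rank ker ∂_1 − rank ∂_2 = (6 − 4) − 0 = 2, and there is no ∂_2, so H_1 = Z^2.

As a check, the Euler characteristic is 5 − 6 = -1, which agrees with 1 − 2 = -1.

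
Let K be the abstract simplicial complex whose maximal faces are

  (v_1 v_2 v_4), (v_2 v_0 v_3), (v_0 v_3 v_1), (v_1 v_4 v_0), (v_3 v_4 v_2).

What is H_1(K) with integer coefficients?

H_1 = Z.

We work with the vertex ordering v_0 < v_1 < v_2 < v_3 < v_4. The simplices of K, each written with vertices in increasing order, are:

  0-simplices (5): [v_0], [v_1], [v_2], [v_3], [v_4]
  1-simplices (10): [v_0,v_1], [v_0,v_2], [v_0,v_3], [v_0,v_4], [v_1,v_2], [v_1,v_3], [v_1,v_4], [v_2,v_3], [v_2,v_4], [v_3,v_4]
  2-simplices (5): [v_0,v_1,v_3], [v_0,v_1,v_4], [v_0,v_2,v_3], [v_1,v_2,v_4], [v_2,v_3,v_4]

Hence C_0 ≅ Z^5, C_1 ≅ Z^10, C_2 ≅ Z^5.

∂_1: C_1 → C_0 maps an edge to its endpoints' difference, ∂[p,q] = q − p. For instance
  ∂[v_2,v_3] = [v_3] − [v_2].
This gives a 5×10 integer matrix of rank 4; reducing to Smith normal form yields diagonal entries (1,1,1,1).

Boundary ∂_2: C_2 → C_1 acts by ∂[p,q,r] = [q,r] − [p,r] + [p,q]. For instance
  ∂[v_0,v_2,v_3] = [v_2,v_3] − [v_0,v_3] + [v_0,v_2],
  ∂[v_1,v_2,v_4] = [v_2,v_4] − [v_1,v_4] + [v_1,v_2].
As a 10×5 matrix over Z this has rank 5, with invariant factors (1,1,1,1,1).

Reading off H_k = ker ∂_k / im ∂_{k+1}:

  H_1: rank ker ∂_1 − rank ∂_2 = (10 − 4) − 5 = 1, and the invariant factors of ∂_2 are all 1, so H_1 ≅ Z.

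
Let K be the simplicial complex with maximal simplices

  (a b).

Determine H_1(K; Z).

Take the total order a < b on the vertex set. Then K (dimension 1) consists of the simplices:

  0-simplices (2): a, b
  1-simplices (1): ab

giving chain groups C_0 ≅ Z^2, C_1 ≅ Z^1.

Boundary ∂_1: C_1 → C_0 is given by ∂[p,q] = [q] − [p]. For instance
  ∂ab = b − a.
The resulting 2×1 matrix has rank 1, and its Smith normal form has invariant factors (1).

From H_k ≅ ker(∂_k) / im(∂_{k+1}) we obtain:

  H_1: rank ker ∂_1 − rank ∂_2 = (1 − 1) − 0 = 0, and there is no ∂_2, so H_1 ≅ 0.

H_1 = 0.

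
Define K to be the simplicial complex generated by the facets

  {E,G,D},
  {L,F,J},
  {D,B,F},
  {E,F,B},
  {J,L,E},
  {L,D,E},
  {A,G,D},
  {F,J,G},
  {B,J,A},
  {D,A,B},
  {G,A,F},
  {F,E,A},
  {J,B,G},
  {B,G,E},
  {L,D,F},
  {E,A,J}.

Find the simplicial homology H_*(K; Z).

Take the total order A < B < D < E < F < G < J < L on the vertex set. Then K (dimension 2) consists of the simplices:

  0-simplices (8): A, B, D, E, F, G, J, L
  1-simplices (24): AB, AD, AE, AF, AG, AJ, BD, BE, BF, BG, BJ, DE, DF, DG, DL, EF, EG, EJ, EL, FG, FJ, FL, GJ, JL
  2-simplices (16): ABD, ABJ, ADG, AEF, AEJ, AFG, BDF, BEF, BEG, BGJ, DEG, DEL, DFL, EJL, FGJ, FJL

Hence C_0 ≅ Z^8, C_1 ≅ Z^24, C_2 ≅ Z^16.

∂_1: C_1 → C_0 maps an edge to its endpoints' difference, ∂[p,q] = q − p.
The 8×24 boundary matrix has rank 7 and Smith normal form diag(1,1,1,1,1,1,1).

The boundary map ∂_2: C_2 → C_1 sends each 2-simplex [p,q,r] to [q,r] − [p,r] + [p,q]. For instance
  ∂AEF = EF − AF + AE,
  ∂BEF = EF − BF + BE.
The 24×16 boundary matrix has rank 15 and Smith normal form diag(1,1,1,1,1,1,1,1,1,1,1,1,1,1,1).

Reading off H_k = ker ∂_k / im ∂_{k+1}:

  H_0: rank C_0 − rank ∂_1 = 8 − 7 = 1, and the invariant factors of ∂_1 are all 1, so H_0 = Z.
  H_1: rank ker ∂_1 − rank ∂_2 = (24 − 7) − 15 = 2, and the invariant factors of ∂_2 are all 1, so H_1 = Z^2.
  H_2: rank ker ∂_2 − rank ∂_3 = (16 − 15) − 0 = 1, and there is no ∂_3, so H_2 = Z.

As a check, the Euler characteristic is 8 − 24 + 16 = 0, which agrees with 1 − 2 + 1 = 0.
(K is a triangulation of the torus T^2.)

H_0 ≅ Z,  H_1 ≅ Z^2,  H_2 ≅ Z.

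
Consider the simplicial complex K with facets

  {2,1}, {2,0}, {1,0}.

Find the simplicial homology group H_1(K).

Fix the vertex order 0 < 1 < 2 and write every simplex with vertices in increasing order. Then dim K = 1 and the simplices of K are:

  0-simplices (3): [0], [1], [2]
  1-simplices (3): [0,1], [0,2], [1,2]

so the chain groups are C_0 ≅ Z^3, C_1 ≅ Z^3.

The boundary map ∂_1: C_1 → C_0 sends each edge [p,q] (with p < q) to q − p. For instance
  ∂[0,1] = [1] − [0].
As a 3×3 matrix over Z this has rank 2, with invariant factors (1,1).

From H_k ≅ ker(∂_k) / im(∂_{k+1}) we obtain:

  H_1: rank ker ∂_1 − rank ∂_2 = (3 − 2) − 0 = 1, and there is no ∂_2, so H_1 ≅ Z.

H_1 ≅ Z.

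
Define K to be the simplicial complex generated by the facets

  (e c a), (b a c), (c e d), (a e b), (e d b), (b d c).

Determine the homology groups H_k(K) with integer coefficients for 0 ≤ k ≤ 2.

H_0 ≅ Z,  H_1 = 0,  H_2 ≅ Z.

Order the vertices as a < b < c < d < e. Listing each simplex with vertices in this order, K has dimension 2 with simplices:

  0-simplices (5): a, b, c, d, e
  1-simplices (9): ab, ac, ae, bc, bd, be, cd, ce, de
  2-simplices (6): abc, abe, ace, bcd, bde, cde

so the chain groups are C_0 ≅ Z^5, C_1 ≅ Z^9, C_2 ≅ Z^6.

Boundary ∂_1: C_1 → C_0 sends each edge [p,q] (with p < q) to q − p.
The resulting 5×9 matrix has rank 4, and its Smith normal form has invariant factors (1,1,1,1).

The boundary map ∂_2: C_2 → C_1 acts by ∂[p,q,r] = [q,r] − [p,r] + [p,q]. For instance
  ∂cde = de − ce + cd,
  ∂abe = be − ae + ab.
As a 9×6 matrix over Z this has rank 5, with invariant factors (1,1,1,1,1).

Computing H_k = (kernel of ∂_k) / (image of ∂_{k+1}):

  H_0: rank C_0 − rank ∂_1 = 5 − 4 = 1, and the invariant factors of ∂_1 are all 1, so H_0 = Z.
  H_1: rank ker ∂_1 − rank ∂_2 = (9 − 4) − 5 = 0, and the invariant factors of ∂_2 are all 1, so H_1 = 0.
  H_2: rank ker ∂_2 − rank ∂_3 = (6 − 5) − 0 = 1, and there is no ∂_3, so H_2 = Z.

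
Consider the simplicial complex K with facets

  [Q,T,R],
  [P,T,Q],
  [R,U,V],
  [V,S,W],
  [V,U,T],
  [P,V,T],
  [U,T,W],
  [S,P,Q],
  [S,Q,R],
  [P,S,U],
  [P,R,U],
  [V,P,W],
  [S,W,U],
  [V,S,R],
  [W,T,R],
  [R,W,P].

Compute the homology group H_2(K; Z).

We work with the vertex ordering P < Q < R < S < T < U < V < W. The simplices of K, each written with vertices in increasing order, are:

  0-simplices (8): P, Q, R, S, T, U, V, W
  1-simplices (24): PQ, PR, PS, PT, PU, PV, PW, QR, QS, QT, RS, RT, RU, RV, RW, SU, SV, SW, TU, TV, TW, UV, UW, VW
  2-simplices (16): PQS, PQT, PRU, PRW, PSU, PTV, PVW, QRS, QRT, RSV, RTW, RUV, SUW, SVW, TUV, TUW

giving chain groups C_0 ≅ Z^8, C_1 ≅ Z^24, C_2 ≅ Z^16.

∂_1: C_1 → C_0 is given by ∂[p,q] = [q] − [p]. For instance
  ∂SV = V − S.
This gives a 8×24 integer matrix of rank 7; reducing to Smith normal form yields diagonal entries (1,1,1,1,1,1,1).

The boundary map ∂_2: C_2 → C_1 sends each 2-simplex [p,q,r] to [q,r] − [p,r] + [p,q]. For instance
  ∂RTW = TW − RW + RT,
  ∂RSV = SV − RV + RS.
The 24×16 boundary matrix has rank 15 and Smith normal form diag(1,1,1,1,1,1,1,1,1,1,1,1,1,1,1).

Computing H_k = (kernel of ∂_k) / (image of ∂_{k+1}):

  H_2: rank ker ∂_2 − rank ∂_3 = (16 − 15) − 0 = 1, and there is no ∂_3, so H_2 = Z.

(K is a triangulation of the torus T^2.)

H_2 = Z.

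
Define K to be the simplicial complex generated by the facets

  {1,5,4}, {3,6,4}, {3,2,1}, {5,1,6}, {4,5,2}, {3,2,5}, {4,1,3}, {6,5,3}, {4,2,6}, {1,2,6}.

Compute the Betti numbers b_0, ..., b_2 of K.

Order the vertices as 1 < 2 < 3 < 4 < 5 < 6. Listing each simplex with vertices in this order, K has dimension 2 with simplices:

  0-simplices (6): [1], [2], [3], [4], [5], [6]
  1-simplices (15): [1,2], [1,3], [1,4], [1,5], [1,6], [2,3], [2,4], [2,5], [2,6], [3,4], [3,5], [3,6], [4,5], [4,6], [5,6]
  2-simplices (10): [1,2,3], [1,2,6], [1,3,4], [1,4,5], [1,5,6], [2,3,5], [2,4,5], [2,4,6], [3,4,6], [3,5,6]

Hence C_0 ≅ Z^6, C_1 ≅ Z^15, C_2 ≅ Z^10.

Boundary ∂_1: C_1 → C_0 sends each edge [p,q] (with p < q) to q − p. For instance
  ∂[2,5] = [5] − [2].
As a 6×15 matrix over Z this has rank 5, with invariant factors (1,1,1,1,1).

Boundary ∂_2: C_2 → C_1 sends each 2-simplex [p,q,r] to [q,r] − [p,r] + [p,q]. For instance
  ∂[3,4,6] = [4,6] − [3,6] + [3,4],
  ∂[2,3,5] = [3,5] − [2,5] + [2,3].
This gives a 15×10 integer matrix of rank 10; reducing to Smith normal form yields diagonal entries (1,1,1,1,1,1,1,1,1,2).

Computing H_k = (kernel of ∂_k) / (image of ∂_{k+1}):

  H_0: rank C_0 − rank ∂_1 = 6 − 5 = 1, and the invariant factors of ∂_1 are all 1, so H_0 ≅ Z.
  H_1: rank ker ∂_1 − rank ∂_2 = (15 − 5) − 10 = 0, and ∂_2 has invariant factor 2 > 1, so H_1 ≅ Z/2.
  H_2: rank ker ∂_2 − rank ∂_3 = (10 − 10) − 0 = 0, and there is no ∂_3, so H_2 ≅ 0.

As a check, the Euler characteristic is 6 − 15 + 10 = 1, which agrees with 1 − 0 + 0 = 1.

Hence the Betti numbers are b_0 = 1, b_1 = 0, b_2 = 0.

b_0 = 1, b_1 = 0, b_2 = 0.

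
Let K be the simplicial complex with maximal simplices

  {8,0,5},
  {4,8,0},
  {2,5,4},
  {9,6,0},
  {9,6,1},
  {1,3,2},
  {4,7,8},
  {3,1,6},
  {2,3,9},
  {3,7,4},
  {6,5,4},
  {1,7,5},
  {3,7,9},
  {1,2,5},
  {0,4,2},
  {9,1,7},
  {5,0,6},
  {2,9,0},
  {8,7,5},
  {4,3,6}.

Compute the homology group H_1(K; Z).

Fix the vertex order 0 < 1 < 2 < 3 < 4 < 5 < 6 < 7 < 8 < 9 and write every simplex with vertices in increasing order. Then dim K = 2 and the simplices of K are:

  0-simplices (10): [0], [1], [2], [3], [4], [5], [6], [7], [8], [9]
  1-simplices (30): (30 of them)
  2-simplices (20): (20 of them)

Hence C_0 ≅ Z^10, C_1 ≅ Z^30, C_2 ≅ Z^20.

Boundary ∂_1: C_1 → C_0 sends each edge [p,q] (with p < q) to q − p.
As a 10×30 matrix over Z this has rank 9, with invariant factors (1,1,1,1,1,1,1,1,1).

The boundary map ∂_2: C_2 → C_1 sends each 2-simplex [p,q,r] to [q,r] − [p,r] + [p,q]. For instance
  ∂[0,2,4] = [2,4] − [0,4] + [0,2],
  ∂[1,7,9] = [7,9] − [1,9] + [1,7].
As a 30×20 matrix over Z this has rank 20, with invariant factors (1,1,1,1,1,1,1,1,1,1,1,1,1,1,1,1,1,1,1,2).

Computing H_k = (kernel of ∂_k) / (image of ∂_{k+1}):

  H_1: rank ker ∂_1 − rank ∂_2 = (30 − 9) − 20 = 1, and ∂_2 has invariant factor 2 > 1, so H_1 = Z ⊕ Z/2.

(K is a triangulation of the Klein bottle.)

H_1 = Z ⊕ Z/2.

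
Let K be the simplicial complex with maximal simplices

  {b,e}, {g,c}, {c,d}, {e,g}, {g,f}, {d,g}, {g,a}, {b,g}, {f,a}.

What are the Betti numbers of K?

b_0 = 1, b_1 = 3.

Order the vertices as a < b < c < d < e < f < g. Listing each simplex with vertices in this order, K has dimension 1 with simplices:

  0-simplices (7): a, b, c, d, e, f, g
  1-simplices (9): af, ag, be, bg, cd, cg, dg, eg, fg

giving chain groups C_0 ≅ Z^7, C_1 ≅ Z^9.

∂_1: C_1 → C_0 maps an edge to its endpoints' difference, ∂[p,q] = q − p. For instance
  ∂ag = g − a.
The resulting 7×9 matrix has rank 6, and its Smith normal form has invariant factors (1,1,1,1,1,1).

Computing H_k = (kernel of ∂_k) / (image of ∂_{k+1}):

  H_0: rank C_0 − rank ∂_1 = 7 − 6 = 1, and the invariant factors of ∂_1 are all 1, so H_0 = Z.
  H_1: rank ker ∂_1 − rank ∂_2 = (9 − 6) − 0 = 3, and there is no ∂_2, so H_1 = Z^3.

As a check, the Euler characteristic is 7 − 9 = -2, which agrees with 1 − 3 = -2.
(K is a triangulation of a wedge of 3 circles.)

Hence the Betti numbers are b_0 = 1, b_1 = 3.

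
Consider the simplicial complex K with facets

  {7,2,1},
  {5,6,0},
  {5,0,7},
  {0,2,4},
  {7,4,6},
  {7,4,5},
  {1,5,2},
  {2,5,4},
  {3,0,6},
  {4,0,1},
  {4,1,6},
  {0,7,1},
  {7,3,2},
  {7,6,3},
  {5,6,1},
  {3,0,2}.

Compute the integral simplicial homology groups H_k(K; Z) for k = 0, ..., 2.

H_0 ≅ Z,  H_1 ≅ Z^2,  H_2 ≅ Z.

Take the total order 0 < 1 < 2 < 3 < 4 < 5 < 6 < 7 on the vertex set. Then K (dimension 2) consists of the simplices:

  0-simplices (8): [0], [1], [2], [3], [4], [5], [6], [7]
  1-simplices (24): (24 of them)
  2-simplices (16): [0,1,4], [0,1,7], [0,2,3], [0,2,4], [0,3,6], [0,5,6], [0,5,7], [1,2,5], [1,2,7], [1,4,6], [1,5,6], [2,3,7], [2,4,5], [3,6,7], [4,5,7], [4,6,7]

so the chain groups are C_0 ≅ Z^8, C_1 ≅ Z^24, C_2 ≅ Z^16.

∂_1: C_1 → C_0 sends each edge [p,q] (with p < q) to q − p.
As a 8×24 matrix over Z this has rank 7, with invariant factors (1,1,1,1,1,1,1).

∂_2: C_2 → C_1 acts by ∂[p,q,r] = [q,r] − [p,r] + [p,q]. For instance
  ∂[0,3,6] = [3,6] − [0,6] + [0,3],
  ∂[4,6,7] = [6,7] − [4,7] + [4,6].
As a 24×16 matrix over Z this has rank 15, with invariant factors (1,1,1,1,1,1,1,1,1,1,1,1,1,1,1).

Reading off H_k = ker ∂_k / im ∂_{k+1}:

  H_0: rank C_0 − rank ∂_1 = 8 − 7 = 1, and the invariant factors of ∂_1 are all 1, so H_0 = Z.
  H_1: rank ker ∂_1 − rank ∂_2 = (24 − 7) − 15 = 2, and the invariant factors of ∂_2 are all 1, so H_1 = Z^2.
  H_2: rank ker ∂_2 − rank ∂_3 = (16 − 15) − 0 = 1, and there is no ∂_3, so H_2 = Z.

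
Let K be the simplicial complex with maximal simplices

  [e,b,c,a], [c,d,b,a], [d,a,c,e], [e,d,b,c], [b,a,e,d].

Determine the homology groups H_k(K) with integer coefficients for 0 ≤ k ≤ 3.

H_0 ≅ Z,  H_1 = 0,  H_2 = 0,  H_3 ≅ Z.

We work with the vertex ordering a < b < c < d < e. The simplices of K, each written with vertices in increasing order, are:

  0-simplices (5): a, b, c, d, e
  1-simplices (10): ab, ac, ad, ae, bc, bd, be, cd, ce, de
  2-simplices (10): abc, abd, abe, acd, ace, ade, bcd, bce, bde, cde
  3-simplices (5): abcd, abce, abde, acde, bcde

Hence C_0 ≅ Z^5, C_1 ≅ Z^10, C_2 ≅ Z^10, C_3 ≅ Z^5.

The boundary map ∂_1: C_1 → C_0 maps an edge to its endpoints' difference, ∂[p,q] = q − p. For instance
  ∂be = e − b.
The 5×10 boundary matrix has rank 4 and Smith normal form diag(1,1,1,1).

The boundary map ∂_2: C_2 → C_1 maps a triangle to the signed sum of its edges. For instance
  ∂cde = de − ce + cd,
  ∂acd = cd − ad + ac.
This gives a 10×10 integer matrix of rank 6; reducing to Smith normal form yields diagonal entries (1,1,1,1,1,1).

The boundary map ∂_3: C_3 → C_2 sends each 3-simplex σ to the alternating sum Σ_i (−1)^i (σ with its i-th vertex removed). For instance
  ∂abce = bce − ace + abe − abc,
  ∂bcde = cde − bde + bce − bcd.
This gives a 10×5 integer matrix of rank 4; reducing to Smith normal form yields diagonal entries (1,1,1,1).

Now H_k = ker ∂_k / im ∂_{k+1}, so:

  H_0: rank C_0 − rank ∂_1 = 5 − 4 = 1, and the invariant factors of ∂_1 are all 1, so H_0 ≅ Z.
  H_1: rank ker ∂_1 − rank ∂_2 = (10 − 4) − 6 = 0, and the invariant factors of ∂_2 are all 1, so H_1 ≅ 0.
  H_2: rank ker ∂_2 − rank ∂_3 = (10 − 6) − 4 = 0, and the invariant factors of ∂_3 are all 1, so H_2 ≅ 0.
  H_3: rank ker ∂_3 − rank ∂_4 = (5 − 4) − 0 = 1, and there is no ∂_4, so H_3 ≅ Z.

(K is a triangulation of the 3-sphere S^3.)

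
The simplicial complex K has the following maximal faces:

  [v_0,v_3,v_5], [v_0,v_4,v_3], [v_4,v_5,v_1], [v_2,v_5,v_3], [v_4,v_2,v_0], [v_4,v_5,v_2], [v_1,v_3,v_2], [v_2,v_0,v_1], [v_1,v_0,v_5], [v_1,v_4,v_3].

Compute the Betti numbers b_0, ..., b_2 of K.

b_0 = 1, b_1 = 0, b_2 = 0.

Fix the vertex order v_0 < v_1 < v_2 < v_3 < v_4 < v_5 and write every simplex with vertices in increasing order. Then dim K = 2 and the simplices of K are:

  0-simplices (6): [v_0], [v_1], [v_2], [v_3], [v_4], [v_5]
  1-simplices (15): (15 of them)
  2-simplices (10): [v_0,v_1,v_2], [v_0,v_1,v_5], [v_0,v_2,v_4], [v_0,v_3,v_4], [v_0,v_3,v_5], [v_1,v_2,v_3], [v_1,v_3,v_4], [v_1,v_4,v_5], [v_2,v_3,v_5], [v_2,v_4,v_5]

so the chain groups are C_0 ≅ Z^6, C_1 ≅ Z^15, C_2 ≅ Z^10.

∂_1: C_1 → C_0 is given by ∂[p,q] = [q] − [p].
This gives a 6×15 integer matrix of rank 5; reducing to Smith normal form yields diagonal entries (1,1,1,1,1).

Boundary ∂_2: C_2 → C_1 sends each 2-simplex [p,q,r] to [q,r] − [p,r] + [p,q]. For instance
  ∂[v_2,v_4,v_5] = [v_4,v_5] − [v_2,v_5] + [v_2,v_4],
  ∂[v_1,v_2,v_3] = [v_2,v_3] − [v_1,v_3] + [v_1,v_2].
This gives a 15×10 integer matrix of rank 10; reducing to Smith normal form yields diagonal entries (1,1,1,1,1,1,1,1,1,2).

Now H_k = ker ∂_k / im ∂_{k+1}, so:

  H_0: rank C_0 − rank ∂_1 = 6 − 5 = 1, and the invariant factors of ∂_1 are all 1, so H_0 ≅ Z.
  H_1: rank ker ∂_1 − rank ∂_2 = (15 − 5) − 10 = 0, and ∂_2 has invariant factor 2 > 1, so H_1 ≅ Z_2.
  H_2: rank ker ∂_2 − rank ∂_3 = (10 − 10) − 0 = 0, and there is no ∂_3, so H_2 ≅ 0.

Hence the Betti numbers are b_0 = 1, b_1 = 0, b_2 = 0.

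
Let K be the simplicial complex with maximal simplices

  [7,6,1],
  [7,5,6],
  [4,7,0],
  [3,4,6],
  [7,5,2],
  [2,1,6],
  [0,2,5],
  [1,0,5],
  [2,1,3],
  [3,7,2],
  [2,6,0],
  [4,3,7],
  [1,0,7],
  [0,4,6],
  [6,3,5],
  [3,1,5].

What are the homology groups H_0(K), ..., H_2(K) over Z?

Fix the vertex order 0 < 1 < 2 < 3 < 4 < 5 < 6 < 7 and write every simplex with vertices in increasing order. Then dim K = 2 and the simplices of K are:

  0-simplices (8): [0], [1], [2], [3], [4], [5], [6], [7]
  1-simplices (24): (24 of them)
  2-simplices (16): [0,1,5], [0,1,7], [0,2,5], [0,2,6], [0,4,6], [0,4,7], [1,2,3], [1,2,6], [1,3,5], [1,6,7], [2,3,7], [2,5,7], [3,4,6], [3,4,7], [3,5,6], [5,6,7]

so the chain groups are C_0 ≅ Z^8, C_1 ≅ Z^24, C_2 ≅ Z^16.

∂_1: C_1 → C_0 maps an edge to its endpoints' difference, ∂[p,q] = q − p.
As a 8×24 matrix over Z this has rank 7, with invariant factors (1,1,1,1,1,1,1).

The boundary map ∂_2: C_2 → C_1 maps a triangle to the signed sum of its edges. For instance
  ∂[5,6,7] = [6,7] − [5,7] + [5,6],
  ∂[3,4,6] = [4,6] − [3,6] + [3,4].
The resulting 24×16 matrix has rank 15, and its Smith normal form has invariant factors (1,1,1,1,1,1,1,1,1,1,1,1,1,1,1).

Computing H_k = (kernel of ∂_k) / (image of ∂_{k+1}):

  H_0: rank C_0 − rank ∂_1 = 8 − 7 = 1, and the invariant factors of ∂_1 are all 1, so H_0 = Z.
  H_1: rank ker ∂_1 − rank ∂_2 = (24 − 7) − 15 = 2, and the invariant factors of ∂_2 are all 1, so H_1 = Z^2.
  H_2: rank ker ∂_2 − rank ∂_3 = (16 − 15) − 0 = 1, and there is no ∂_3, so H_2 = Z.

H_0 ≅ Z,  H_1 ≅ Z^2,  H_2 ≅ Z.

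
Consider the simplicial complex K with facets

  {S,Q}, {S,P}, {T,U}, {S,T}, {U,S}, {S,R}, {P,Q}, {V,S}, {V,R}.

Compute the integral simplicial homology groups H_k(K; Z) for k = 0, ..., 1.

Order the vertices as P < Q < R < S < T < U < V. Listing each simplex with vertices in this order, K has dimension 1 with simplices:

  0-simplices (7): P, Q, R, S, T, U, V
  1-simplices (9): PQ, PS, QS, RS, RV, ST, SU, SV, TU

Hence C_0 ≅ Z^7, C_1 ≅ Z^9.

The boundary map ∂_1: C_1 → C_0 is given by ∂[p,q] = [q] − [p]. For instance
  ∂QS = S − Q.
This gives a 7×9 integer matrix of rank 6; reducing to Smith normal form yields diagonal entries (1,1,1,1,1,1).

Now H_k = ker ∂_k / im ∂_{k+1}, so:

  H_0: rank C_0 − rank ∂_1 = 7 − 6 = 1, and the invariant factors of ∂_1 are all 1, so H_0 = Z.
  H_1: rank ker ∂_1 − rank ∂_2 = (9 − 6) − 0 = 3, and there is no ∂_2, so H_1 = Z^3.

H_0 = Z,  H_1 = Z^3.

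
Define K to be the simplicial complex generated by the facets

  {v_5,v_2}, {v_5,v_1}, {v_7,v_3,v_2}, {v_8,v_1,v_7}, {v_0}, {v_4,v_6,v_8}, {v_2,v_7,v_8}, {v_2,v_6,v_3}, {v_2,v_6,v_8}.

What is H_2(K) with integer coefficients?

H_2 = 0.

Take the total order v_0 < v_1 < v_2 < v_3 < v_4 < v_5 < v_6 < v_7 < v_8 on the vertex set. Then K (dimension 2) consists of the simplices:

  0-simplices (9): [v_0], [v_1], [v_2], [v_3], [v_4], [v_5], [v_6], [v_7], [v_8]
  1-simplices (14): [v_1,v_5], [v_1,v_7], [v_1,v_8], [v_2,v_3], [v_2,v_5], [v_2,v_6], [v_2,v_7], [v_2,v_8], [v_3,v_6], [v_3,v_7], [v_4,v_6], [v_4,v_8], [v_6,v_8], [v_7,v_8]
  2-simplices (6): [v_1,v_7,v_8], [v_2,v_3,v_6], [v_2,v_3,v_7], [v_2,v_6,v_8], [v_2,v_7,v_8], [v_4,v_6,v_8]

Hence C_0 ≅ Z^9, C_1 ≅ Z^14, C_2 ≅ Z^6.

The boundary map ∂_1: C_1 → C_0 maps an edge to its endpoints' difference, ∂[p,q] = q − p. For instance
  ∂[v_2,v_7] = [v_7] − [v_2].
The 9×14 boundary matrix has rank 7 and Smith normal form diag(1,1,1,1,1,1,1).

Boundary ∂_2: C_2 → C_1 acts by ∂[p,q,r] = [q,r] − [p,r] + [p,q]. For instance
  ∂[v_4,v_6,v_8] = [v_6,v_8] − [v_4,v_8] + [v_4,v_6],
  ∂[v_2,v_3,v_6] = [v_3,v_6] − [v_2,v_6] + [v_2,v_3].
The 14×6 boundary matrix has rank 6 and Smith normal form diag(1,1,1,1,1,1).

Computing H_k = (kernel of ∂_k) / (image of ∂_{k+1}):

  H_2: rank ker ∂_2 − rank ∂_3 = (6 − 6) − 0 = 0, and there is no ∂_3, so H_2 ≅ 0.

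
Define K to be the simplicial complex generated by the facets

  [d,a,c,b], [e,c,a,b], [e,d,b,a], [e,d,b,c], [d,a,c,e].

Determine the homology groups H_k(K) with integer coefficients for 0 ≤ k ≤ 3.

H_0 ≅ Z,  H_1 = 0,  H_2 = 0,  H_3 ≅ Z.

Take the total order a < b < c < d < e on the vertex set. Then K (dimension 3) consists of the simplices:

  0-simplices (5): a, b, c, d, e
  1-simplices (10): ab, ac, ad, ae, bc, bd, be, cd, ce, de
  2-simplices (10): abc, abd, abe, acd, ace, ade, bcd, bce, bde, cde
  3-simplices (5): abcd, abce, abde, acde, bcde

giving chain groups C_0 ≅ Z^5, C_1 ≅ Z^10, C_2 ≅ Z^10, C_3 ≅ Z^5.

Boundary ∂_1: C_1 → C_0 sends each edge [p,q] (with p < q) to q − p. For instance
  ∂de = e − d.
The 5×10 boundary matrix has rank 4 and Smith normal form diag(1,1,1,1).

∂_2: C_2 → C_1 maps a triangle to the signed sum of its edges. For instance
  ∂bce = ce − be + bc,
  ∂abe = be − ae + ab.
This gives a 10×10 integer matrix of rank 6; reducing to Smith normal form yields diagonal entries (1,1,1,1,1,1).

Boundary ∂_3: C_3 → C_2 sends each 3-simplex σ to the alternating sum Σ_i (−1)^i (σ with its i-th vertex removed). For instance
  ∂bcde = cde − bde + bce − bcd,
  ∂abcd = bcd − acd + abd − abc.
As a 10×5 matrix over Z this has rank 4, with invariant factors (1,1,1,1).

Now H_k = ker ∂_k / im ∂_{k+1}, so:

  H_0: rank C_0 − rank ∂_1 = 5 − 4 = 1, and the invariant factors of ∂_1 are all 1, so H_0 ≅ Z.
  H_1: rank ker ∂_1 − rank ∂_2 = (10 − 4) − 6 = 0, and the invariant factors of ∂_2 are all 1, so H_1 ≅ 0.
  H_2: rank ker ∂_2 − rank ∂_3 = (10 − 6) − 4 = 0, and the invariant factors of ∂_3 are all 1, so H_2 ≅ 0.
  H_3: rank ker ∂_3 − rank ∂_4 = (5 − 4) − 0 = 1, and there is no ∂_4, so H_3 ≅ Z.

(K is a triangulation of the 3-sphere S^3.)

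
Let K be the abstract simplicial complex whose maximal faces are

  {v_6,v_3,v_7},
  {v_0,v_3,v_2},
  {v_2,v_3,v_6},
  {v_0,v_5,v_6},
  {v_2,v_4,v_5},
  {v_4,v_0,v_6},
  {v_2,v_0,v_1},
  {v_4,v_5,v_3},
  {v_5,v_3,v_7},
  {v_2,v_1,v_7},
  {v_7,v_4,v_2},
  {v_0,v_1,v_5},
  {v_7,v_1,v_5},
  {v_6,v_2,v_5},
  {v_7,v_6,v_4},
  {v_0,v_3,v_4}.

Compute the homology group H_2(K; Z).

H_2 = Z.

Order the vertices as v_0 < v_1 < v_2 < v_3 < v_4 < v_5 < v_6 < v_7. Listing each simplex with vertices in this order, K has dimension 2 with simplices:

  0-simplices (8): [v_0], [v_1], [v_2], [v_3], [v_4], [v_5], [v_6], [v_7]
  1-simplices (24): (24 of them)
  2-simplices (16): (16 of them)

so the chain groups are C_0 ≅ Z^8, C_1 ≅ Z^24, C_2 ≅ Z^16.

Boundary ∂_1: C_1 → C_0 sends each edge [p,q] (with p < q) to q − p. For instance
  ∂[v_0,v_1] = [v_1] − [v_0].
The 8×24 boundary matrix has rank 7 and Smith normal form diag(1,1,1,1,1,1,1).

The boundary map ∂_2: C_2 → C_1 maps a triangle to the signed sum of its edges. For instance
  ∂[v_2,v_3,v_6] = [v_3,v_6] − [v_2,v_6] + [v_2,v_3],
  ∂[v_3,v_4,v_5] = [v_4,v_5] − [v_3,v_5] + [v_3,v_4].
The resulting 24×16 matrix has rank 15, and its Smith normal form has invariant factors (1,1,1,1,1,1,1,1,1,1,1,1,1,1,1).

Now H_k = ker ∂_k / im ∂_{k+1}, so:

  H_2: rank ker ∂_2 − rank ∂_3 = (16 − 15) − 0 = 1, and there is no ∂_3, so H_2 ≅ Z.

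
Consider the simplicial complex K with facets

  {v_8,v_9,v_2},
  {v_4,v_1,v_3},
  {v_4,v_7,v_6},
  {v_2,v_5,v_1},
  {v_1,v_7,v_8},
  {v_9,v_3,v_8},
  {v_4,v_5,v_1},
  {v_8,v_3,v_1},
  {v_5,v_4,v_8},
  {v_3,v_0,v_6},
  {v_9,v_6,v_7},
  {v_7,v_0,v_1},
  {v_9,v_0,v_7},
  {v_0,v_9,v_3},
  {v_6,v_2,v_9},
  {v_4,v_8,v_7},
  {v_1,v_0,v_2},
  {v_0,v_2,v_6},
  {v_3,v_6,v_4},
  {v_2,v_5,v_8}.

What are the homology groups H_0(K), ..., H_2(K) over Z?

H_0 ≅ Z,  H_1 ≅ Z ⊕ Z/2,  H_2 = 0.

K has 10 vertices, 30 edges, 20 triangles.
rank ∂_0 = 0, rank ∂_1 = 9 ⇒ b_0 = 10 − 0 − 9 = 1; all invariant factors of ∂_1 are 1 so no torsion. So H_0 = Z.
rank ∂_1 = 9, rank ∂_2 = 20 ⇒ b_1 = 30 − 9 − 20 = 1; ∂_2 has invariant factor(s) [2] giving torsion. So H_1 = Z ⊕ Z/2.
rank ∂_2 = 20, rank ∂_3 = 0 ⇒ b_2 = 20 − 20 − 0 = 0. So H_2 = 0.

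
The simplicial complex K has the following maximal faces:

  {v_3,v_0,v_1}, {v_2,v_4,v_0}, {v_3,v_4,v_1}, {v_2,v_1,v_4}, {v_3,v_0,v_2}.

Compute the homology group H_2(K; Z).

H_2 = 0.

We work with the vertex ordering v_0 < v_1 < v_2 < v_3 < v_4. The simplices of K, each written with vertices in increasing order, are:

  0-simplices (5): [v_0], [v_1], [v_2], [v_3], [v_4]
  1-simplices (10): [v_0,v_1], [v_0,v_2], [v_0,v_3], [v_0,v_4], [v_1,v_2], [v_1,v_3], [v_1,v_4], [v_2,v_3], [v_2,v_4], [v_3,v_4]
  2-simplices (5): [v_0,v_1,v_3], [v_0,v_2,v_3], [v_0,v_2,v_4], [v_1,v_2,v_4], [v_1,v_3,v_4]

giving chain groups C_0 ≅ Z^5, C_1 ≅ Z^10, C_2 ≅ Z^5.

∂_1: C_1 → C_0 sends each edge [p,q] (with p < q) to q − p.
As a 5×10 matrix over Z this has rank 4, with invariant factors (1,1,1,1).

∂_2: C_2 → C_1 maps a triangle to the signed sum of its edges. For instance
  ∂[v_0,v_2,v_4] = [v_2,v_4] − [v_0,v_4] + [v_0,v_2],
  ∂[v_0,v_1,v_3] = [v_1,v_3] − [v_0,v_3] + [v_0,v_1].
The resulting 10×5 matrix has rank 5, and its Smith normal form has invariant factors (1,1,1,1,1).

Now H_k = ker ∂_k / im ∂_{k+1}, so:

  H_2: rank ker ∂_2 − rank ∂_3 = (5 − 5) − 0 = 0, and there is no ∂_3, so H_2 ≅ 0.

(K is a triangulation of the Möbius band.)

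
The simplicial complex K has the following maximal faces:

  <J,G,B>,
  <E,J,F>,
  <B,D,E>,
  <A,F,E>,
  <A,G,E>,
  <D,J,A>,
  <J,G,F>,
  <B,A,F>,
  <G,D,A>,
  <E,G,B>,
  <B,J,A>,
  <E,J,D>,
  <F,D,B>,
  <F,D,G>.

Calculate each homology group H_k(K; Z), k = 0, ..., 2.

H_0 = Z,  H_1 = Z^2,  H_2 = Z.

We work with the vertex ordering A < B < D < E < F < G < J. The simplices of K, each written with vertices in increasing order, are:

  0-simplices (7): A, B, D, E, F, G, J
  1-simplices (21): AB, AD, AE, AF, AG, AJ, BD, BE, BF, BG, BJ, DE, DF, DG, DJ, EF, EG, EJ, FG, FJ, GJ
  2-simplices (14): ABF, ABJ, ADG, ADJ, AEF, AEG, BDE, BDF, BEG, BGJ, DEJ, DFG, EFJ, FGJ

so the chain groups are C_0 ≅ Z^7, C_1 ≅ Z^21, C_2 ≅ Z^14.

The boundary map ∂_1: C_1 → C_0 is given by ∂[p,q] = [q] − [p].
This gives a 7×21 integer matrix of rank 6; reducing to Smith normal form yields diagonal entries (1,1,1,1,1,1).

∂_2: C_2 → C_1 maps a triangle to the signed sum of its edges. For instance
  ∂ABJ = BJ − AJ + AB,
  ∂BEG = EG − BG + BE.
This gives a 21×14 integer matrix of rank 13; reducing to Smith normal form yields diagonal entries (1,1,1,1,1,1,1,1,1,1,1,1,1).

From H_k ≅ ker(∂_k) / im(∂_{k+1}) we obtain:

  H_0: rank C_0 − rank ∂_1 = 7 − 6 = 1, and the invariant factors of ∂_1 are all 1, so H_0 = Z.
  H_1: rank ker ∂_1 − rank ∂_2 = (21 − 6) − 13 = 2, and the invariant factors of ∂_2 are all 1, so H_1 = Z^2.
  H_2: rank ker ∂_2 − rank ∂_3 = (14 − 13) − 0 = 1, and there is no ∂_3, so H_2 = Z.

As a check, the Euler characteristic is 7 − 21 + 14 = 0, which agrees with 1 − 2 + 1 = 0.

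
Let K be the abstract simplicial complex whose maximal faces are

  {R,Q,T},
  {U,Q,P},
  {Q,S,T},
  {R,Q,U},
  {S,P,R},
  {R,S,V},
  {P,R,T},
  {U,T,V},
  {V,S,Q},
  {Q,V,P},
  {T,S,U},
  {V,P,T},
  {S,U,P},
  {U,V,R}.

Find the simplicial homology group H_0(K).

H_0 = Z.

We work with the vertex ordering P < Q < R < S < T < U < V. The simplices of K, each written with vertices in increasing order, are:

  0-simplices (7): P, Q, R, S, T, U, V
  1-simplices (21): PQ, PR, PS, PT, PU, PV, QR, QS, QT, QU, QV, RS, RT, RU, RV, ST, SU, SV, TU, TV, UV
  2-simplices (14): PQU, PQV, PRS, PRT, PSU, PTV, QRT, QRU, QST, QSV, RSV, RUV, STU, TUV

so the chain groups are C_0 ≅ Z^7, C_1 ≅ Z^21, C_2 ≅ Z^14.

∂_1: C_1 → C_0 sends each edge [p,q] (with p < q) to q − p.
As a 7×21 matrix over Z this has rank 6, with invariant factors (1,1,1,1,1,1).

∂_2: C_2 → C_1 acts by ∂[p,q,r] = [q,r] − [p,r] + [p,q]. For instance
  ∂TUV = UV − TV + TU,
  ∂RUV = UV − RV + RU.
The resulting 21×14 matrix has rank 13, and its Smith normal form has invariant factors (1,1,1,1,1,1,1,1,1,1,1,1,1).

From H_k ≅ ker(∂_k) / im(∂_{k+1}) we obtain:

  H_0: rank C_0 − rank ∂_1 = 7 − 6 = 1, and the invariant factors of ∂_1 are all 1, so H_0 ≅ Z.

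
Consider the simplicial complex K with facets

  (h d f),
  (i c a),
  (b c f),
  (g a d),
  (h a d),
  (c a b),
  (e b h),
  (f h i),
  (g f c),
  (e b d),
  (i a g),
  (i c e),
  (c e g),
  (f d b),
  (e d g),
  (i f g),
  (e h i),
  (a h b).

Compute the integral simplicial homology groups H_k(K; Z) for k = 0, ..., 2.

Order the vertices as a < b < c < d < e < f < g < h < i. Listing each simplex with vertices in this order, K has dimension 2 with simplices:

  0-simplices (9): a, b, c, d, e, f, g, h, i
  1-simplices (27): ab, ac, ad, ag, ah, ai, bc, bd, be, bf, bh, ce, cf, cg, ci, de, df, dg, dh, eg, eh, ei, fg, fh, fi, gi, hi
  2-simplices (18): abc, abh, aci, adg, adh, agi, bcf, bde, bdf, beh, ceg, cei, cfg, deg, dfh, ehi, fgi, fhi

giving chain groups C_0 ≅ Z^9, C_1 ≅ Z^27, C_2 ≅ Z^18.

∂_1: C_1 → C_0 sends each edge [p,q] (with p < q) to q − p.
The resulting 9×27 matrix has rank 8, and its Smith normal form has invariant factors (1,1,1,1,1,1,1,1).

Boundary ∂_2: C_2 → C_1 maps a triangle to the signed sum of its edges. For instance
  ∂deg = eg − dg + de,
  ∂cfg = fg − cg + cf.
As a 27×18 matrix over Z this has rank 18, with invariant factors (1,1,1,1,1,1,1,1,1,1,1,1,1,1,1,1,1,2).

Reading off H_k = ker ∂_k / im ∂_{k+1}:

  H_0: rank C_0 − rank ∂_1 = 9 − 8 = 1, and the invariant factors of ∂_1 are all 1, so H_0 ≅ Z.
  H_1: rank ker ∂_1 − rank ∂_2 = (27 − 8) − 18 = 1, and ∂_2 has invariant factor 2 > 1, so H_1 ≅ Z × Z/2.
  H_2: rank ker ∂_2 − rank ∂_3 = (18 − 18) − 0 = 0, and there is no ∂_3, so H_2 ≅ 0.

H_0 ≅ Z,  H_1 ≅ Z × Z/2,  H_2 = 0.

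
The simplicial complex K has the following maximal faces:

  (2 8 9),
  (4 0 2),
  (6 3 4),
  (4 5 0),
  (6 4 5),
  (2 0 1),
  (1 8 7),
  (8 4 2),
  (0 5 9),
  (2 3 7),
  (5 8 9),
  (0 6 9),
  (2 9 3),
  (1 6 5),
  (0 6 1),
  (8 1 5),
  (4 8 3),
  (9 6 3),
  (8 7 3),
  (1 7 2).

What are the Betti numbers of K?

b_0 = 1, b_1 = 1, b_2 = 0.

We work with the vertex ordering 0 < 1 < 2 < 3 < 4 < 5 < 6 < 7 < 8 < 9. The simplices of K, each written with vertices in increasing order, are:

  0-simplices (10): [0], [1], [2], [3], [4], [5], [6], [7], [8], [9]
  1-simplices (30): (30 of them)
  2-simplices (20): (20 of them)

Hence C_0 ≅ Z^10, C_1 ≅ Z^30, C_2 ≅ Z^20.

The boundary map ∂_1: C_1 → C_0 sends each edge [p,q] (with p < q) to q − p.
The 10×30 boundary matrix has rank 9 and Smith normal form diag(1,1,1,1,1,1,1,1,1).

The boundary map ∂_2: C_2 → C_1 acts by ∂[p,q,r] = [q,r] − [p,r] + [p,q]. For instance
  ∂[1,7,8] = [7,8] − [1,8] + [1,7],
  ∂[2,3,9] = [3,9] − [2,9] + [2,3].
The 30×20 boundary matrix has rank 20 and Smith normal form diag(1,1,1,1,1,1,1,1,1,1,1,1,1,1,1,1,1,1,1,2).

Computing H_k = (kernel of ∂_k) / (image of ∂_{k+1}):

  H_0: rank C_0 − rank ∂_1 = 10 − 9 = 1, and the invariant factors of ∂_1 are all 1, so H_0 = Z.
  H_1: rank ker ∂_1 − rank ∂_2 = (30 − 9) − 20 = 1, and ∂_2 has invariant factor 2 > 1, so H_1 = Z × Z/2.
  H_2: rank ker ∂_2 − rank ∂_3 = (20 − 20) − 0 = 0, and there is no ∂_3, so H_2 = 0.

Hence the Betti numbers are b_0 = 1, b_1 = 1, b_2 = 0.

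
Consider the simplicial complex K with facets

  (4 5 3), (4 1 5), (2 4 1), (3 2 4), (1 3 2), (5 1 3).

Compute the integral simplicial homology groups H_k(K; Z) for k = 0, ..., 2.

Take the total order 1 < 2 < 3 < 4 < 5 on the vertex set. Then K (dimension 2) consists of the simplices:

  0-simplices (5): [1], [2], [3], [4], [5]
  1-simplices (9): [1,2], [1,3], [1,4], [1,5], [2,3], [2,4], [3,4], [3,5], [4,5]
  2-simplices (6): [1,2,3], [1,2,4], [1,3,5], [1,4,5], [2,3,4], [3,4,5]

giving chain groups C_0 ≅ Z^5, C_1 ≅ Z^9, C_2 ≅ Z^6.

Boundary ∂_1: C_1 → C_0 sends each edge [p,q] (with p < q) to q − p. For instance
  ∂[3,5] = [5] − [3].
The 5×9 boundary matrix has rank 4 and Smith normal form diag(1,1,1,1).

Boundary ∂_2: C_2 → C_1 acts by ∂[p,q,r] = [q,r] − [p,r] + [p,q]. For instance
  ∂[2,3,4] = [3,4] − [2,4] + [2,3],
  ∂[1,2,3] = [2,3] − [1,3] + [1,2].
The resulting 9×6 matrix has rank 5, and its Smith normal form has invariant factors (1,1,1,1,1).

Reading off H_k = ker ∂_k / im ∂_{k+1}:

  H_0: rank C_0 − rank ∂_1 = 5 − 4 = 1, and the invariant factors of ∂_1 are all 1, so H_0 ≅ Z.
  H_1: rank ker ∂_1 − rank ∂_2 = (9 − 4) − 5 = 0, and the invariant factors of ∂_2 are all 1, so H_1 ≅ 0.
  H_2: rank ker ∂_2 − rank ∂_3 = (6 − 5) − 0 = 1, and there is no ∂_3, so H_2 ≅ Z.

H_0 ≅ Z,  H_1 = 0,  H_2 ≅ Z.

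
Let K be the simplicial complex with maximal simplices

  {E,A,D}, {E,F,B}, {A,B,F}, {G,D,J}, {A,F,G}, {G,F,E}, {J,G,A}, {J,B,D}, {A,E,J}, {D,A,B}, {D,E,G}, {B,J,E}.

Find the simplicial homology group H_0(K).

Order the vertices as A < B < D < E < F < G < J. Listing each simplex with vertices in this order, K has dimension 2 with simplices:

  0-simplices (7): A, B, D, E, F, G, J
  1-simplices (18): AB, AD, AE, AF, AG, AJ, BD, BE, BF, BJ, DE, DG, DJ, EF, EG, EJ, FG, GJ
  2-simplices (12): ABD, ABF, ADE, AEJ, AFG, AGJ, BDJ, BEF, BEJ, DEG, DGJ, EFG

giving chain groups C_0 ≅ Z^7, C_1 ≅ Z^18, C_2 ≅ Z^12.

The boundary map ∂_1: C_1 → C_0 is given by ∂[p,q] = [q] − [p]. For instance
  ∂EJ = J − E.
As a 7×18 matrix over Z this has rank 6, with invariant factors (1,1,1,1,1,1).

∂_2: C_2 → C_1 sends each 2-simplex [p,q,r] to [q,r] − [p,r] + [p,q]. For instance
  ∂AFG = FG − AG + AF,
  ∂ABF = BF − AF + AB.
The resulting 18×12 matrix has rank 12, and its Smith normal form has invariant factors (1,1,1,1,1,1,1,1,1,1,1,2).

Reading off H_k = ker ∂_k / im ∂_{k+1}:

  H_0: rank C_0 − rank ∂_1 = 7 − 6 = 1, and the invariant factors of ∂_1 are all 1, so H_0 = Z.

H_0 = Z.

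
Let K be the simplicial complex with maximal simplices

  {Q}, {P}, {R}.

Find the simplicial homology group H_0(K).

We work with the vertex ordering P < Q < R. The simplices of K, each written with vertices in increasing order, are:

  0-simplices (3): P, Q, R

so the chain groups are C_0 ≅ Z^3.

From H_k ≅ ker(∂_k) / im(∂_{k+1}) we obtain:

  H_0: rank C_0 − rank ∂_1 = 3 − 0 = 3, and there is no ∂_1, so H_0 = Z^3.

(K is a triangulation of a set of 3 points.)

H_0 = Z^3.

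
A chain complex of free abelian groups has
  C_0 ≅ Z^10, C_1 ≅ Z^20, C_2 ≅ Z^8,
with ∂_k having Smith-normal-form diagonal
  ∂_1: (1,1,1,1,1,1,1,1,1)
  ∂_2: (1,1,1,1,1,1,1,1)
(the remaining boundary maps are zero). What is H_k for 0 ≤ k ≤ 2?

H_0: b_0 = 10 − 0 − 9 = 1; torsion from ∂_1 factors > 1: none. So H_0 = Z.
H_1: b_1 = 20 − 9 − 8 = 3; torsion from ∂_2 factors > 1: none. So H_1 = Z^3.
H_2: b_2 = 8 − 8 − 0 = 0; torsion from ∂_3 factors > 1: none. So H_2 = 0.

H_0 = Z,  H_1 = Z^3,  H_2 = 0.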